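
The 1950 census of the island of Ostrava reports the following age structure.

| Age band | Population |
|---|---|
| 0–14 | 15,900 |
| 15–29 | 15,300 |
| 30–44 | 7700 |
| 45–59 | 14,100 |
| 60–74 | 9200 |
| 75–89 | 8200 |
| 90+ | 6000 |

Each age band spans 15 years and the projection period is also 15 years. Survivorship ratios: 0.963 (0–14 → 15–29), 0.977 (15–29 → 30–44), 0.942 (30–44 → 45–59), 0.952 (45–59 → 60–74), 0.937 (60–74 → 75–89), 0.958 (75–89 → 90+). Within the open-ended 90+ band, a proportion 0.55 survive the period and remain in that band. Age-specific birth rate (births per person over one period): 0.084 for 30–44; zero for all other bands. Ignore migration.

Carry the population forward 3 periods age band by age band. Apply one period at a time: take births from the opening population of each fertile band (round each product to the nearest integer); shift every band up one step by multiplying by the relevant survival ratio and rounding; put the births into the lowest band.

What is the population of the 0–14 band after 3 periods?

Period 1.
Births: 7700 × 0.084 = 647
15–29: 15900 × 0.963 = 15312
30–44: 15300 × 0.977 = 14948
45–59: 7700 × 0.942 = 7253
60–74: 14100 × 0.952 = 13423
75–89: 9200 × 0.937 = 8620
90+: 8200 × 0.958 + 6000 × 0.55 = 7856 + 3300 = 11156
Giving 647 / 15312 / 14948 / 7253 / 13423 / 8620 / 11156.
Period 2.
Births: 14948 × 0.084 = 1256
15–29: 647 × 0.963 = 623
30–44: 15312 × 0.977 = 14960
45–59: 14948 × 0.942 = 14081
60–74: 7253 × 0.952 = 6905
75–89: 13423 × 0.937 = 12577
90+: 8620 × 0.958 + 11156 × 0.55 = 8258 + 6136 = 14394
Giving 1256 / 623 / 14960 / 14081 / 6905 / 12577 / 14394.
Period 3.
Births: 14960 × 0.084 = 1257
15–29: 1256 × 0.963 = 1210
30–44: 623 × 0.977 = 609
45–59: 14960 × 0.942 = 14092
60–74: 14081 × 0.952 = 13405
75–89: 6905 × 0.937 = 6470
90+: 12577 × 0.958 + 14394 × 0.55 = 12049 + 7917 = 19966
Giving 1257 / 1210 / 609 / 14092 / 13405 / 6470 / 19966.

1257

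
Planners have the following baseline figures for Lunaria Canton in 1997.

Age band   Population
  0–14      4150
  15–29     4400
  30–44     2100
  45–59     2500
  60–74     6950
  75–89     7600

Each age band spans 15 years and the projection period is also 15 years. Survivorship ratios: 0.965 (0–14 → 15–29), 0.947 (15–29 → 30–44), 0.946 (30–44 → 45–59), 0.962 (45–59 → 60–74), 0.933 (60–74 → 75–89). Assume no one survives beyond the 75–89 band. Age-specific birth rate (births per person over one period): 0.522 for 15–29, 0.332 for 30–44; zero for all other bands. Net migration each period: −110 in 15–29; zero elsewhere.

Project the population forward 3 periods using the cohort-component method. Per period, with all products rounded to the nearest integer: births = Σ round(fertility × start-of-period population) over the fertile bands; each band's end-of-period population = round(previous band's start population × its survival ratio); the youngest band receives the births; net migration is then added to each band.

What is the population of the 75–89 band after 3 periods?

1783

Period 1.
Births: 4400 × 0.522 = 2297, 2100 × 0.332 = 697 — total 2994
15–29: 4150 × 0.965 = 4005
30–44: 4400 × 0.947 = 4167
45–59: 2100 × 0.946 = 1987
60–74: 2500 × 0.962 = 2405
75–89: 6950 × 0.933 = 6484
Net migration: 15–29 − 110 → 3895
Population now: 0–14=2994, 15–29=3895, 30–44=4167, 45–59=1987, 60–74=2405, 75–89=6484
Period 2.
Births: 3895 × 0.522 = 2033, 4167 × 0.332 = 1383 — total 3416
15–29: 2994 × 0.965 = 2889
30–44: 3895 × 0.947 = 3689
45–59: 4167 × 0.946 = 3942
60–74: 1987 × 0.962 = 1911
75–89: 2405 × 0.933 = 2244
Net migration: 15–29 − 110 → 2779
Population now: 0–14=3416, 15–29=2779, 30–44=3689, 45–59=3942, 60–74=1911, 75–89=2244
Period 3.
Births: 2779 × 0.522 = 1451, 3689 × 0.332 = 1225 — total 2676
15–29: 3416 × 0.965 = 3296
30–44: 2779 × 0.947 = 2632
45–59: 3689 × 0.946 = 3490
60–74: 3942 × 0.962 = 3792
75–89: 1911 × 0.933 = 1783
Net migration: 15–29 − 110 → 3186
Population now: 0–14=2676, 15–29=3186, 30–44=2632, 45–59=3490, 60–74=3792, 75–89=1783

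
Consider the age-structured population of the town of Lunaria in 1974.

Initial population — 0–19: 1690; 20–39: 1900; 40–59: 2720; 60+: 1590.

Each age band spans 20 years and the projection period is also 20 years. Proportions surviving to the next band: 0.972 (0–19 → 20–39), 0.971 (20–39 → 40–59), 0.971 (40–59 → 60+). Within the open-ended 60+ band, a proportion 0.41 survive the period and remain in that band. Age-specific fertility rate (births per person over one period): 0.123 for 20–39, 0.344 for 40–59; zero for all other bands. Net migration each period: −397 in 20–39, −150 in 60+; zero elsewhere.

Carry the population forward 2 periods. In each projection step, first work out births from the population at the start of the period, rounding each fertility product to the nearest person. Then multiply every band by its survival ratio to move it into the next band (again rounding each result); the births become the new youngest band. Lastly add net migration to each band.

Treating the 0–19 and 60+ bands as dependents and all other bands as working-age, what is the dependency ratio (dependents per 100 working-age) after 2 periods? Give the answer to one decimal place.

After projecting period 1:
Births: 1900 × 0.123 = 234  |  2720 × 0.344 = 936 → total 1170
20–39: 1690 × 0.972 = 1643
40–59: 1900 × 0.971 = 1845
60+: 2720 × 0.971 + 1590 × 0.41 = 2641 + 652 = 3293
Net migration: 20–39 − 397 → 1246; 60+ − 150 → 3143
Population now: 0–19=1170, 20–39=1246, 40–59=1845, 60+=3143
After projecting period 2:
Births: 1246 × 0.123 = 153  |  1845 × 0.344 = 635 → total 788
20–39: 1170 × 0.972 = 1137
40–59: 1246 × 0.971 = 1210
60+: 1845 × 0.971 + 3143 × 0.41 = 1791 + 1289 = 3080
Net migration: 20–39 − 397 → 740; 60+ − 150 → 2930
Population now: 0–19=788, 20–39=740, 40–59=1210, 60+=2930
Dependents (band 0–19 + band 60+) = 788 + 2930 = 3718; working-age = 1950; ratio = 3718/1950 × 100 = 190.7

190.7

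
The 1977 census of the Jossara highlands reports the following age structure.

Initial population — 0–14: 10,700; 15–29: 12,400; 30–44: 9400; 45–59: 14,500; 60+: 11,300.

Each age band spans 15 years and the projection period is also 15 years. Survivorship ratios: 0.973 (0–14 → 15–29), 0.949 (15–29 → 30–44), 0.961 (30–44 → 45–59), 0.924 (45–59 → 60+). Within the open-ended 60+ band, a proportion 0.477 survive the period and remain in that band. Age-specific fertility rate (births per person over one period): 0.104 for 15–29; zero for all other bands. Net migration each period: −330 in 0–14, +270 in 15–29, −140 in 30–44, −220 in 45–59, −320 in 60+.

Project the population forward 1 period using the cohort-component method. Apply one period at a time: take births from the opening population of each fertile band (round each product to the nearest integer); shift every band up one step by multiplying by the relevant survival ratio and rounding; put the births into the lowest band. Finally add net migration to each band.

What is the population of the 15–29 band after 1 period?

10681

Let group 1 be 0–14 through group 5 = 60+.
Period 1:
Births: 12400 × 0.104 = 1290
Group 2: 10700 × 0.973 = 10411
Group 3: 12400 × 0.949 = 11768
Group 4: 9400 × 0.961 = 9033
Group 5: 14500 × 0.924 + 11300 × 0.477 = 13398 + 5390 = 18788
Net migration: Group 1 − 330 → 960; Group 2 + 270 → 10681; Group 3 − 140 → 11628; Group 4 − 220 → 8813; Group 5 − 320 → 18468
End of period: [960, 10681, 11628, 8813, 18468]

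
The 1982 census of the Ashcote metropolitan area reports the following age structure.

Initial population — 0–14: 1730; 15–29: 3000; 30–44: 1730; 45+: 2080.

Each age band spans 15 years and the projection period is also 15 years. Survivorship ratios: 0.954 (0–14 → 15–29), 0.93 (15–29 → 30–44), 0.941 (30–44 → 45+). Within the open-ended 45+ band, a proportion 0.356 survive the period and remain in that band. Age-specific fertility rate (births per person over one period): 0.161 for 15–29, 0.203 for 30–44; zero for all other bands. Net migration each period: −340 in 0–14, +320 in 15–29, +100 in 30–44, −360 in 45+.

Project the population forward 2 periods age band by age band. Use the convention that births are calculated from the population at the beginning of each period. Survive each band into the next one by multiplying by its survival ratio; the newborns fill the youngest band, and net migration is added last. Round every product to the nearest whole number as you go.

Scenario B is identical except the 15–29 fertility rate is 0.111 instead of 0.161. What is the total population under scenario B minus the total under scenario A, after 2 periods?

[period 1]
Births: 3000 * 0.161 = 483, 1730 * 0.203 = 351 — total 834
15–29: 1730 * 0.954 = 1650
30–44: 3000 * 0.93 = 2790
45+: 1730 * 0.941 + 2080 * 0.356 = 1628 + 740 = 2368
Net migration: 0–14 − 340 → 494; 15–29 + 320 → 1970; 30–44 + 100 → 2890; 45+ − 360 → 2008
End of period: [494, 1970, 2890, 2008]
[period 2]
Births: 1970 * 0.161 = 317, 2890 * 0.203 = 587 — total 904
15–29: 494 * 0.954 = 471
30–44: 1970 * 0.93 = 1832
45+: 2890 * 0.941 + 2008 * 0.356 = 2719 + 715 = 3434
Net migration: 0–14 − 340 → 564; 15–29 + 320 → 791; 30–44 + 100 → 1932; 45+ − 360 → 3074
End of period: [564, 791, 1932, 3074]
Scenario A total after 2 periods: 6361
Scenario B projection —
[period 1]
Births: 3000 * 0.111 = 333, 1730 * 0.203 = 351 — total 684
15–29: 1730 * 0.954 = 1650
30–44: 3000 * 0.93 = 2790
45+: 1730 * 0.941 + 2080 * 0.356 = 1628 + 740 = 2368
Net migration: 0–14 − 340 → 344; 15–29 + 320 → 1970; 30–44 + 100 → 2890; 45+ − 360 → 2008
End of period: [344, 1970, 2890, 2008]
[period 2]
Births: 1970 * 0.111 = 219, 2890 * 0.203 = 587 — total 806
15–29: 344 * 0.954 = 328
30–44: 1970 * 0.93 = 1832
45+: 2890 * 0.941 + 2008 * 0.356 = 2719 + 715 = 3434
Net migration: 0–14 − 340 → 466; 15–29 + 320 → 648; 30–44 + 100 → 1932; 45+ − 360 → 3074
End of period: [466, 648, 1932, 3074]
Scenario B total after 2 periods: 6120
Difference B − A = 6120 − 6361 = -241

-241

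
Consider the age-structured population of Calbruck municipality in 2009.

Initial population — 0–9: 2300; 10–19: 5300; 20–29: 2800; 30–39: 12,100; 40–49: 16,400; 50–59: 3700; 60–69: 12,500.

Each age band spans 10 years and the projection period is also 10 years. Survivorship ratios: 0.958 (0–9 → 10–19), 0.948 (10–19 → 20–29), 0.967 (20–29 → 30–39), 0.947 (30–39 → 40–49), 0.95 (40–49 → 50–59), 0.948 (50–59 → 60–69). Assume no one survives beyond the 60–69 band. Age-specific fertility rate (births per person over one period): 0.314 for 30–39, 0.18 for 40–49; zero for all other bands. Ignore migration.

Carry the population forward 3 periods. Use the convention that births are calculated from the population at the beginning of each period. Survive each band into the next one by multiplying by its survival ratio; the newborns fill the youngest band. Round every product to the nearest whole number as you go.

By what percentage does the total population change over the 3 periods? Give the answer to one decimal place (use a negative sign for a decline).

Call the groups 1 to 7, youngest first.
— Period 1 —
Births: 12100 × 0.314 = 3799  |  16400 × 0.18 = 2952 ⇒ total 6751
Group 2: 2300 × 0.958 = 2203
Group 3: 5300 × 0.948 = 5024
Group 4: 2800 × 0.967 = 2708
Group 5: 12100 × 0.947 = 11459
Group 6: 16400 × 0.95 = 15580
Group 7: 3700 × 0.948 = 3508
End of period: [6751, 2203, 5024, 2708, 11459, 15580, 3508]
— Period 2 —
Births: 2708 × 0.314 = 850  |  11459 × 0.18 = 2063 ⇒ total 2913
Group 2: 6751 × 0.958 = 6467
Group 3: 2203 × 0.948 = 2088
Group 4: 5024 × 0.967 = 4858
Group 5: 2708 × 0.947 = 2564
Group 6: 11459 × 0.95 = 10886
Group 7: 15580 × 0.948 = 14770
End of period: [2913, 6467, 2088, 4858, 2564, 10886, 14770]
— Period 3 —
Births: 4858 × 0.314 = 1525  |  2564 × 0.18 = 462 ⇒ total 1987
Group 2: 2913 × 0.958 = 2791
Group 3: 6467 × 0.948 = 6131
Group 4: 2088 × 0.967 = 2019
Group 5: 4858 × 0.947 = 4601
Group 6: 2564 × 0.95 = 2436
Group 7: 10886 × 0.948 = 10320
End of period: [1987, 2791, 6131, 2019, 4601, 2436, 10320]
Total: 55100 → 30285; change = -24815; percentage change = -45.0%

-45.0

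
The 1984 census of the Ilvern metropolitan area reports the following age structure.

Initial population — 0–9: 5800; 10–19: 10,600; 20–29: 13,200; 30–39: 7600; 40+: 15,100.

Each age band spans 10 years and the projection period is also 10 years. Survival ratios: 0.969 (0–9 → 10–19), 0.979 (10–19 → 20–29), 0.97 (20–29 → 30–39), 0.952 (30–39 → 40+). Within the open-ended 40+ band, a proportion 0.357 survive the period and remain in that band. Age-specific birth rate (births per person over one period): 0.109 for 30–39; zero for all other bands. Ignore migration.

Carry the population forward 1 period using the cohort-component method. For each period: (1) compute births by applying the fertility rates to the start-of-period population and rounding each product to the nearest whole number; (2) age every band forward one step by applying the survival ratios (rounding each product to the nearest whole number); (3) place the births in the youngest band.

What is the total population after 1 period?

Period 1:
Births: 7600 * 0.109 = 828
10–19: 5800 * 0.969 = 5620
20–29: 10600 * 0.979 = 10377
30–39: 13200 * 0.97 = 12804
40+: 7600 * 0.952 + 15100 * 0.357 = 7235 + 5391 = 12626
Giving 828 / 5620 / 10377 / 12804 / 12626.
Total after period 1: 828 + 5620 + 10377 + 12804 + 12626 = 42255

42255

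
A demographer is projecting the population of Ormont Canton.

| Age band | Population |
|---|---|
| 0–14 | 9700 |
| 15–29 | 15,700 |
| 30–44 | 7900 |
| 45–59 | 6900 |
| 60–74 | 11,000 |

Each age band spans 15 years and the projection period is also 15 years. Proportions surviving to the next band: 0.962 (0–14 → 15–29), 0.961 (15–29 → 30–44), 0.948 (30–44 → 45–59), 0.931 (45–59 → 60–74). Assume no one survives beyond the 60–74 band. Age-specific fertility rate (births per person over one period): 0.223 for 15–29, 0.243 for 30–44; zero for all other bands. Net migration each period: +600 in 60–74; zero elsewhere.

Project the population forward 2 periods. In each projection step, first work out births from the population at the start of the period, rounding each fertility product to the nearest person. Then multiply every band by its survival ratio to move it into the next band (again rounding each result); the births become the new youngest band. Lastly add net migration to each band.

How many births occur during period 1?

5421

Call the groups 1 to 5, youngest first.
After projecting period 1:
Births: 15700 × 0.223 = 3501, 7900 × 0.243 = 1920 → 5421
Group 2: 9700 × 0.962 = 9331
Group 3: 15700 × 0.961 = 15088
Group 4: 7900 × 0.948 = 7489
Group 5: 6900 × 0.931 = 6424
Net migration: Group 5 + 600 → 7024
Population now: 0–14=5421, 15–29=9331, 30–44=15088, 45–59=7489, 60–74=7024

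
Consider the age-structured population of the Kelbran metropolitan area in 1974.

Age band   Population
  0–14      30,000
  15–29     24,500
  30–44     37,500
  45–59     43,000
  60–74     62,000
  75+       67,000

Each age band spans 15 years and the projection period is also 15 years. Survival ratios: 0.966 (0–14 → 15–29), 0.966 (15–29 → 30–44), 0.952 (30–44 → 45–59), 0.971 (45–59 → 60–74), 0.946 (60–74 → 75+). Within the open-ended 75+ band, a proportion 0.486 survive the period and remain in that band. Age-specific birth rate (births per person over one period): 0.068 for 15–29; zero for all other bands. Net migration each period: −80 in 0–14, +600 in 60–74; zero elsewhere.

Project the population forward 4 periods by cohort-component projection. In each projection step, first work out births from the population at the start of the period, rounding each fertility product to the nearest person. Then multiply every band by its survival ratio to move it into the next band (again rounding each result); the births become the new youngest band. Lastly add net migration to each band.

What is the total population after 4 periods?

Period 1:
Births: 24500 × 0.068 = 1666
15–29: 30000 × 0.966 = 28980
30–44: 24500 × 0.966 = 23667
45–59: 37500 × 0.952 = 35700
60–74: 43000 × 0.971 = 41753
75+: 62000 × 0.946 + 67000 × 0.486 = 58652 + 32562 = 91214
Net migration: 0–14 − 80 → 1586; 60–74 + 600 → 42353
→ [1586, 28980, 23667, 35700, 42353, 91214]
Period 2:
Births: 28980 × 0.068 = 1971
15–29: 1586 × 0.966 = 1532
30–44: 28980 × 0.966 = 27995
45–59: 23667 × 0.952 = 22531
60–74: 35700 × 0.971 = 34665
75+: 42353 × 0.946 + 91214 × 0.486 = 40066 + 44330 = 84396
Net migration: 0–14 − 80 → 1891; 60–74 + 600 → 35265
→ [1891, 1532, 27995, 22531, 35265, 84396]
Period 3:
Births: 1532 × 0.068 = 104
15–29: 1891 × 0.966 = 1827
30–44: 1532 × 0.966 = 1480
45–59: 27995 × 0.952 = 26651
60–74: 22531 × 0.971 = 21878
75+: 35265 × 0.946 + 84396 × 0.486 = 33361 + 41016 = 74377
Net migration: 0–14 − 80 → 24; 60–74 + 600 → 22478
→ [24, 1827, 1480, 26651, 22478, 74377]
Period 4:
Births: 1827 × 0.068 = 124
15–29: 24 × 0.966 = 23
30–44: 1827 × 0.966 = 1765
45–59: 1480 × 0.952 = 1409
60–74: 26651 × 0.971 = 25878
75+: 22478 × 0.946 + 74377 × 0.486 = 21264 + 36147 = 57411
Net migration: 0–14 − 80 → 44; 60–74 + 600 → 26478
→ [44, 23, 1765, 1409, 26478, 57411]
Total after period 4: 44 + 23 + 1765 + 1409 + 26478 + 57411 = 87130

87130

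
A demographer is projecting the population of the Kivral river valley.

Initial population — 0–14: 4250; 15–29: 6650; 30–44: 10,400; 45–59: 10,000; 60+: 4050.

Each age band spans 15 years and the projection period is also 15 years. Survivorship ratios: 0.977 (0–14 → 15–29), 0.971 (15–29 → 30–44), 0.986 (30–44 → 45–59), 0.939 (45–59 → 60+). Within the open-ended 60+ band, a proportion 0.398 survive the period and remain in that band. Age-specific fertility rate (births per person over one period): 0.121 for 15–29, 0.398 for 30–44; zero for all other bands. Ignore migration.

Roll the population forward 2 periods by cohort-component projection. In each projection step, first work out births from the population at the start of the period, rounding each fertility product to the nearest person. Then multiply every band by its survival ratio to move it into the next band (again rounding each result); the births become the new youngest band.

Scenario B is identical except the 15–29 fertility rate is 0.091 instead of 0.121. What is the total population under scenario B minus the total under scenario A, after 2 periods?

[period 1]
Births: 6650 × 0.121 = 805 ; 10400 × 0.398 = 4139 ⇒ total 4944
15–29: 4250 × 0.977 = 4152
30–44: 6650 × 0.971 = 6457
45–59: 10400 × 0.986 = 10254
60+: 10000 × 0.939 + 4050 × 0.398 = 9390 + 1612 = 11002
→ [4944, 4152, 6457, 10254, 11002]
[period 2]
Births: 4152 × 0.121 = 502 ; 6457 × 0.398 = 2570 ⇒ total 3072
15–29: 4944 × 0.977 = 4830
30–44: 4152 × 0.971 = 4032
45–59: 6457 × 0.986 = 6367
60+: 10254 × 0.939 + 11002 × 0.398 = 9629 + 4379 = 14008
→ [3072, 4830, 4032, 6367, 14008]
Scenario A total after 2 periods: 32309
Scenario B projection —
[period 1]
Births: 6650 × 0.091 = 605 ; 10400 × 0.398 = 4139 ⇒ total 4744
15–29: 4250 × 0.977 = 4152
30–44: 6650 × 0.971 = 6457
45–59: 10400 × 0.986 = 10254
60+: 10000 × 0.939 + 4050 × 0.398 = 9390 + 1612 = 11002
→ [4744, 4152, 6457, 10254, 11002]
[period 2]
Births: 4152 × 0.091 = 378 ; 6457 × 0.398 = 2570 ⇒ total 2948
15–29: 4744 × 0.977 = 4635
30–44: 4152 × 0.971 = 4032
45–59: 6457 × 0.986 = 6367
60+: 10254 × 0.939 + 11002 × 0.398 = 9629 + 4379 = 14008
→ [2948, 4635, 4032, 6367, 14008]
Scenario B total after 2 periods: 31990
Difference B − A = 31990 − 32309 = -319

-319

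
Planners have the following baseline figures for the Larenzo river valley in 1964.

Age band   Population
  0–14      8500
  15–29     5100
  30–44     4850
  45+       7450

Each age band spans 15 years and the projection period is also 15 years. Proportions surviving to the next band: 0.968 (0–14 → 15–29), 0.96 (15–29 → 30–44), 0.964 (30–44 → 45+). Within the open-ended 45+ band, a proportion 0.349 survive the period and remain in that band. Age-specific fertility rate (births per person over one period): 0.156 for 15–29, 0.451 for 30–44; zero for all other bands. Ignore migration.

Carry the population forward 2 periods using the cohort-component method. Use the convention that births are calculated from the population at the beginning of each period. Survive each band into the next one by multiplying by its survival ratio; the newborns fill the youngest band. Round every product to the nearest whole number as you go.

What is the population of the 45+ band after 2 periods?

7259

[period 1]
Births: 5100 × 0.156 = 796  |  4850 × 0.451 = 2187 → total 2983
15–29: 8500 × 0.968 = 8228
30–44: 5100 × 0.96 = 4896
45+: 4850 × 0.964 + 7450 × 0.349 = 4675 + 2600 = 7275
End of period: [2983, 8228, 4896, 7275]
[period 2]
Births: 8228 × 0.156 = 1284  |  4896 × 0.451 = 2208 → total 3492
15–29: 2983 × 0.968 = 2888
30–44: 8228 × 0.96 = 7899
45+: 4896 × 0.964 + 7275 × 0.349 = 4720 + 2539 = 7259
End of period: [3492, 2888, 7899, 7259]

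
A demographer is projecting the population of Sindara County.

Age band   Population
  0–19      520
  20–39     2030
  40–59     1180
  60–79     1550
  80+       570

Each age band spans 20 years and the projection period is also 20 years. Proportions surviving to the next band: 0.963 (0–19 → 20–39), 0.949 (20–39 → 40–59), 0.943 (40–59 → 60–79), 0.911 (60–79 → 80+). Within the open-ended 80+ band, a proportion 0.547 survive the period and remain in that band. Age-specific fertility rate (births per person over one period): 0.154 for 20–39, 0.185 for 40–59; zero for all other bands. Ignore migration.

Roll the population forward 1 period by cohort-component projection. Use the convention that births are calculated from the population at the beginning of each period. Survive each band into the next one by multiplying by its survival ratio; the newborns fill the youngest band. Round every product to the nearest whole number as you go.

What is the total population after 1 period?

Let group 1 be 0–19 through group 5 = 80+.
[period 1]
Births: 2030 * 0.154 = 313, 1180 * 0.185 = 218 — total 531
Group 2: 520 * 0.963 = 501
Group 3: 2030 * 0.949 = 1926
Group 4: 1180 * 0.943 = 1113
Group 5: 1550 * 0.911 + 570 * 0.547 = 1412 + 312 = 1724
Population now: 0–19=531, 20–39=501, 40–59=1926, 60–79=1113, 80+=1724
Total after period 1: 531 + 501 + 1926 + 1113 + 1724 = 5795

5795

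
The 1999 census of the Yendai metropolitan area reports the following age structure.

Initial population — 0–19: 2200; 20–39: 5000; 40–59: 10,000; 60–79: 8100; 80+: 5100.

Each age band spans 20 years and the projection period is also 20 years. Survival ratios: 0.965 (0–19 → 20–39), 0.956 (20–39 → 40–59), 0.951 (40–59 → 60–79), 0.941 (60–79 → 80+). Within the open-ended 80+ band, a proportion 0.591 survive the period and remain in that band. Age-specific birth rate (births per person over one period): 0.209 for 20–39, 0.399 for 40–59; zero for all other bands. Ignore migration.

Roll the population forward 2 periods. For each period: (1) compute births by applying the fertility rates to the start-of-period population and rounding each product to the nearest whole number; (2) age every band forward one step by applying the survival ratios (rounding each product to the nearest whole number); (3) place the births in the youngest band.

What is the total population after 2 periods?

29021

Numbering the bands 1..5 from youngest to oldest:
Period 1.
Births: 5000 * 0.209 = 1045 ; 10000 * 0.399 = 3990 → 5035
Band 2: 2200 * 0.965 = 2123
Band 3: 5000 * 0.956 = 4780
Band 4: 10000 * 0.951 = 9510
Band 5: 8100 * 0.941 + 5100 * 0.591 = 7622 + 3014 = 10636
End of period: [5035, 2123, 4780, 9510, 10636]
Period 2.
Births: 2123 * 0.209 = 444 ; 4780 * 0.399 = 1907 → 2351
Band 2: 5035 * 0.965 = 4859
Band 3: 2123 * 0.956 = 2030
Band 4: 4780 * 0.951 = 4546
Band 5: 9510 * 0.941 + 10636 * 0.591 = 8949 + 6286 = 15235
End of period: [2351, 4859, 2030, 4546, 15235]
Total after period 2: 2351 + 4859 + 2030 + 4546 + 15235 = 29021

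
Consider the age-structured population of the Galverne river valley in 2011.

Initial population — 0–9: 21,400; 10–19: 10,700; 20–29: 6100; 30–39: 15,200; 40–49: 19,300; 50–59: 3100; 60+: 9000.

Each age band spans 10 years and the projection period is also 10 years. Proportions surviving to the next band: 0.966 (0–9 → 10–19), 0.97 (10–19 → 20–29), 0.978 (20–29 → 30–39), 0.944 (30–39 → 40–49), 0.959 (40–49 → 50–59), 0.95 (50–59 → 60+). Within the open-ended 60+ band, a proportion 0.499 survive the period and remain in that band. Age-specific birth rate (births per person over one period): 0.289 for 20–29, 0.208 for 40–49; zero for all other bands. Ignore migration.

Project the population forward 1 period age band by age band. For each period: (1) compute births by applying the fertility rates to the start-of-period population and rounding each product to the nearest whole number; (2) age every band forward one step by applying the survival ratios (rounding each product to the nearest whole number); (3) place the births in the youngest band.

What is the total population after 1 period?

83088

Numbering the groups 1..7 from youngest to oldest:
After projecting period 1:
Births: 6100 × 0.289 = 1763, 19300 × 0.208 = 4014 — total 5777
Group 2: 21400 × 0.966 = 20672
Group 3: 10700 × 0.97 = 10379
Group 4: 6100 × 0.978 = 5966
Group 5: 15200 × 0.944 = 14349
Group 6: 19300 × 0.959 = 18509
Group 7: 3100 × 0.95 + 9000 × 0.499 = 2945 + 4491 = 7436
Population now: 0–9=5777, 10–19=20672, 20–29=10379, 30–39=5966, 40–49=14349, 50–59=18509, 60+=7436
Total after period 1: 5777 + 20672 + 10379 + 5966 + 14349 + 18509 + 7436 = 83088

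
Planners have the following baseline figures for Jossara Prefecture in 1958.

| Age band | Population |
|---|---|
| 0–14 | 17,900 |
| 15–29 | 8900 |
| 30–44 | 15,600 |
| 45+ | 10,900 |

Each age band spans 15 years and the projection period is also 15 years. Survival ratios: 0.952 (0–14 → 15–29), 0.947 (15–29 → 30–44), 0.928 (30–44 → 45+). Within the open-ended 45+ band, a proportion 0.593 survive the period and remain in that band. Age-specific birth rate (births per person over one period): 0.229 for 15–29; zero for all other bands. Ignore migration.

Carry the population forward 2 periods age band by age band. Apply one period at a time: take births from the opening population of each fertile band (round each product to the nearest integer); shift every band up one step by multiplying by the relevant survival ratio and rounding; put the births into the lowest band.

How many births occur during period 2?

3902

Let band 1 be 0–14 through band 4 = 45+.
Period 1:
Births: 8900 × 0.229 = 2038
Band 2: 17900 × 0.952 = 17041
Band 3: 8900 × 0.947 = 8428
Band 4: 15600 × 0.928 + 10900 × 0.593 = 14477 + 6464 = 20941
Giving 2038 / 17041 / 8428 / 20941.
Period 2:
Births: 17041 × 0.229 = 3902
Band 2: 2038 × 0.952 = 1940
Band 3: 17041 × 0.947 = 16138
Band 4: 8428 × 0.928 + 20941 × 0.593 = 7821 + 12418 = 20239
Giving 3902 / 1940 / 16138 / 20239.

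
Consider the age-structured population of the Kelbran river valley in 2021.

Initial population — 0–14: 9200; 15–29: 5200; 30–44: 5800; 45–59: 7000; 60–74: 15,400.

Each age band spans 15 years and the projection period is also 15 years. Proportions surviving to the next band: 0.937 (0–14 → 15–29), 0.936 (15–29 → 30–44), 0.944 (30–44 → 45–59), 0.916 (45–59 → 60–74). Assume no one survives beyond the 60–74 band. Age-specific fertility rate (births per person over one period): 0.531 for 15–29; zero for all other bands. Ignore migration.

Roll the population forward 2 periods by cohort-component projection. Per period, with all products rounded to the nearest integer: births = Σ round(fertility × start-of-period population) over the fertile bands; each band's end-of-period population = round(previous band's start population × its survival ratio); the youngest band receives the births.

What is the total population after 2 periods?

24841

Period 1.
Births: 5200 × 0.531 = 2761
15–29: 9200 × 0.937 = 8620
30–44: 5200 × 0.936 = 4867
45–59: 5800 × 0.944 = 5475
60–74: 7000 × 0.916 = 6412
Population now: 0–14=2761, 15–29=8620, 30–44=4867, 45–59=5475, 60–74=6412
Period 2.
Births: 8620 × 0.531 = 4577
15–29: 2761 × 0.937 = 2587
30–44: 8620 × 0.936 = 8068
45–59: 4867 × 0.944 = 4594
60–74: 5475 × 0.916 = 5015
Population now: 0–14=4577, 15–29=2587, 30–44=8068, 45–59=4594, 60–74=5015
Total after period 2: 4577 + 2587 + 8068 + 4594 + 5015 = 24841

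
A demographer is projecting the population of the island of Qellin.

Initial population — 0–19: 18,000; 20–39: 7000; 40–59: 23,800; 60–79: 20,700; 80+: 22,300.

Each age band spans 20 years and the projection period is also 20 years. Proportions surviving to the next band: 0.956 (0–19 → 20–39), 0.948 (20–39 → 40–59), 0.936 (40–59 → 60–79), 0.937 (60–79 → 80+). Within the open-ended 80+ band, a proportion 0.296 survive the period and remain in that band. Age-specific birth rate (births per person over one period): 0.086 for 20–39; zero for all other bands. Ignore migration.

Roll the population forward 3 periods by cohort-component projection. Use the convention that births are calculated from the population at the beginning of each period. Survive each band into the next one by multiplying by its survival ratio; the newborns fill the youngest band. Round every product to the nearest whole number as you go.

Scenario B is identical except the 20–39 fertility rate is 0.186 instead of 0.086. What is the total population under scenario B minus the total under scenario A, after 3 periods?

2461

Period 1:
Births: 7000 × 0.086 = 602
20–39: 18000 × 0.956 = 17208
40–59: 7000 × 0.948 = 6636
60–79: 23800 × 0.936 = 22277
80+: 20700 × 0.937 + 22300 × 0.296 = 19396 + 6601 = 25997
→ [602, 17208, 6636, 22277, 25997]
Period 2:
Births: 17208 × 0.086 = 1480
20–39: 602 × 0.956 = 576
40–59: 17208 × 0.948 = 16313
60–79: 6636 × 0.936 = 6211
80+: 22277 × 0.937 + 25997 × 0.296 = 20874 + 7695 = 28569
→ [1480, 576, 16313, 6211, 28569]
Period 3:
Births: 576 × 0.086 = 50
20–39: 1480 × 0.956 = 1415
40–59: 576 × 0.948 = 546
60–79: 16313 × 0.936 = 15269
80+: 6211 × 0.937 + 28569 × 0.296 = 5820 + 8456 = 14276
→ [50, 1415, 546, 15269, 14276]
Scenario A total after 3 periods: 31556
Scenario B projection —
Period 1:
Births: 7000 × 0.186 = 1302
20–39: 18000 × 0.956 = 17208
40–59: 7000 × 0.948 = 6636
60–79: 23800 × 0.936 = 22277
80+: 20700 × 0.937 + 22300 × 0.296 = 19396 + 6601 = 25997
→ [1302, 17208, 6636, 22277, 25997]
Period 2:
Births: 17208 × 0.186 = 3201
20–39: 1302 × 0.956 = 1245
40–59: 17208 × 0.948 = 16313
60–79: 6636 × 0.936 = 6211
80+: 22277 × 0.937 + 25997 × 0.296 = 20874 + 7695 = 28569
→ [3201, 1245, 16313, 6211, 28569]
Period 3:
Births: 1245 × 0.186 = 232
20–39: 3201 × 0.956 = 3060
40–59: 1245 × 0.948 = 1180
60–79: 16313 × 0.936 = 15269
80+: 6211 × 0.937 + 28569 × 0.296 = 5820 + 8456 = 14276
→ [232, 3060, 1180, 15269, 14276]
Scenario B total after 3 periods: 34017
Difference B − A = 34017 − 31556 = 2461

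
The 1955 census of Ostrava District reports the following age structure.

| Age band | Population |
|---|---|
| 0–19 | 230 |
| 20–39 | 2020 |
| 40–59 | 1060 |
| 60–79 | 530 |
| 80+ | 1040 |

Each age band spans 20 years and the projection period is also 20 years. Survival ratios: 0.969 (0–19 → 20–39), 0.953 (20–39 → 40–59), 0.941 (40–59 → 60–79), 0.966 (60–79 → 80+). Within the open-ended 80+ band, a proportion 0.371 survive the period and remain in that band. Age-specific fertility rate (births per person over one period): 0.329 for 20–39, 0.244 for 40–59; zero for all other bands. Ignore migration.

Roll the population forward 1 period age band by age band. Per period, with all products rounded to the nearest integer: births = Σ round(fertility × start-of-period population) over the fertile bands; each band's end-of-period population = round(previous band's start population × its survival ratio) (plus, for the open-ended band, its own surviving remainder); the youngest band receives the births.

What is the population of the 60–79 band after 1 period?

997

[period 1]
Births: 2020 * 0.329 = 665  |  1060 * 0.244 = 259 ⇒ total 924
20–39: 230 * 0.969 = 223
40–59: 2020 * 0.953 = 1925
60–79: 1060 * 0.941 = 997
80+: 530 * 0.966 + 1040 * 0.371 = 512 + 386 = 898
Giving 924 / 223 / 1925 / 997 / 898.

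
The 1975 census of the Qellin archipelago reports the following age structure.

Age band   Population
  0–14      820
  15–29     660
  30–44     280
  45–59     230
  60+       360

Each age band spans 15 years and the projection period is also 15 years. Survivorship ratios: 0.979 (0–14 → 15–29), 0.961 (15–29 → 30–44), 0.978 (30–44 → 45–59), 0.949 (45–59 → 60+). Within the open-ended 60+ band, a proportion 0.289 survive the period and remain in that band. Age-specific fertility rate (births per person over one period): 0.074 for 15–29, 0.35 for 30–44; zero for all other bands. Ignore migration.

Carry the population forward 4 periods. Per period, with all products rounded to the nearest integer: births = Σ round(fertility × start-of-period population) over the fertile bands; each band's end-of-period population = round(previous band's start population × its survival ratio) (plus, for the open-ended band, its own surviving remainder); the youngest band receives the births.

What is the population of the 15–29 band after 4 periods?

After projecting period 1:
Births: 660 * 0.074 = 49 ; 280 * 0.35 = 98 → total 147
15–29: 820 * 0.979 = 803
30–44: 660 * 0.961 = 634
45–59: 280 * 0.978 = 274
60+: 230 * 0.949 + 360 * 0.289 = 218 + 104 = 322
→ [147, 803, 634, 274, 322]
After projecting period 2:
Births: 803 * 0.074 = 59 ; 634 * 0.35 = 222 → total 281
15–29: 147 * 0.979 = 144
30–44: 803 * 0.961 = 772
45–59: 634 * 0.978 = 620
60+: 274 * 0.949 + 322 * 0.289 = 260 + 93 = 353
→ [281, 144, 772, 620, 353]
After projecting period 3:
Births: 144 * 0.074 = 11 ; 772 * 0.35 = 270 → total 281
15–29: 281 * 0.979 = 275
30–44: 144 * 0.961 = 138
45–59: 772 * 0.978 = 755
60+: 620 * 0.949 + 353 * 0.289 = 588 + 102 = 690
→ [281, 275, 138, 755, 690]
After projecting period 4:
Births: 275 * 0.074 = 20 ; 138 * 0.35 = 48 → total 68
15–29: 281 * 0.979 = 275
30–44: 275 * 0.961 = 264
45–59: 138 * 0.978 = 135
60+: 755 * 0.949 + 690 * 0.289 = 716 + 199 = 915
→ [68, 275, 264, 135, 915]

275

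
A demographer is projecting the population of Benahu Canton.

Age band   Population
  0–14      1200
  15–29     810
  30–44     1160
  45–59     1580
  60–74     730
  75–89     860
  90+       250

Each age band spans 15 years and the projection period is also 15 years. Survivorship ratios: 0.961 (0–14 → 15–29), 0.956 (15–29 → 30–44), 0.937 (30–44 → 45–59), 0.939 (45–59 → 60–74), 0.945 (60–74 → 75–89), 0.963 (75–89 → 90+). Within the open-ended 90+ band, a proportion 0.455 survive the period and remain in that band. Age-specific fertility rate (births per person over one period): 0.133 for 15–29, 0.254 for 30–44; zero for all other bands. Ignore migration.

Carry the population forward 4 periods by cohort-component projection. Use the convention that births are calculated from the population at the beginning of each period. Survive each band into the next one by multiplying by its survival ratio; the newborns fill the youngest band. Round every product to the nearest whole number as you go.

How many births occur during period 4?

Period 1.
Births: 810 × 0.133 = 108  |  1160 × 0.254 = 295 — total 403
15–29: 1200 × 0.961 = 1153
30–44: 810 × 0.956 = 774
45–59: 1160 × 0.937 = 1087
60–74: 1580 × 0.939 = 1484
75–89: 730 × 0.945 = 690
90+: 860 × 0.963 + 250 × 0.455 = 828 + 114 = 942
→ [403, 1153, 774, 1087, 1484, 690, 942]
Period 2.
Births: 1153 × 0.133 = 153  |  774 × 0.254 = 197 — total 350
15–29: 403 × 0.961 = 387
30–44: 1153 × 0.956 = 1102
45–59: 774 × 0.937 = 725
60–74: 1087 × 0.939 = 1021
75–89: 1484 × 0.945 = 1402
90+: 690 × 0.963 + 942 × 0.455 = 664 + 429 = 1093
→ [350, 387, 1102, 725, 1021, 1402, 1093]
Period 3.
Births: 387 × 0.133 = 51  |  1102 × 0.254 = 280 — total 331
15–29: 350 × 0.961 = 336
30–44: 387 × 0.956 = 370
45–59: 1102 × 0.937 = 1033
60–74: 725 × 0.939 = 681
75–89: 1021 × 0.945 = 965
90+: 1402 × 0.963 + 1093 × 0.455 = 1350 + 497 = 1847
→ [331, 336, 370, 1033, 681, 965, 1847]
Period 4.
Births: 336 × 0.133 = 45  |  370 × 0.254 = 94 — total 139
15–29: 331 × 0.961 = 318
30–44: 336 × 0.956 = 321
45–59: 370 × 0.937 = 347
60–74: 1033 × 0.939 = 970
75–89: 681 × 0.945 = 644
90+: 965 × 0.963 + 1847 × 0.455 = 929 + 840 = 1769
→ [139, 318, 321, 347, 970, 644, 1769]

139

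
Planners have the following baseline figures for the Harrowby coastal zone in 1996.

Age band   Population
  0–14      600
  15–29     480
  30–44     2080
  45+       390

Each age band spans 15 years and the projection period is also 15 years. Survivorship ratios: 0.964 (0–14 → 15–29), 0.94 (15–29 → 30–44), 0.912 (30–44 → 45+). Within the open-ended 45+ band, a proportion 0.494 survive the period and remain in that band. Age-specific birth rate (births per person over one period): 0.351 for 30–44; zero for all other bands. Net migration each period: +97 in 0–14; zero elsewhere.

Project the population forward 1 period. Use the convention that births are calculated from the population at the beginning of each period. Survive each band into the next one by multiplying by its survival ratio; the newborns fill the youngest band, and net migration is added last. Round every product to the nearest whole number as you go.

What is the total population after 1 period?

3946

After projecting period 1:
Births: 2080 * 0.351 = 730
15–29: 600 * 0.964 = 578
30–44: 480 * 0.94 = 451
45+: 2080 * 0.912 + 390 * 0.494 = 1897 + 193 = 2090
Net migration: 0–14 + 97 → 827
Population now: 0–14=827, 15–29=578, 30–44=451, 45+=2090
Total after period 1: 827 + 578 + 451 + 2090 = 3946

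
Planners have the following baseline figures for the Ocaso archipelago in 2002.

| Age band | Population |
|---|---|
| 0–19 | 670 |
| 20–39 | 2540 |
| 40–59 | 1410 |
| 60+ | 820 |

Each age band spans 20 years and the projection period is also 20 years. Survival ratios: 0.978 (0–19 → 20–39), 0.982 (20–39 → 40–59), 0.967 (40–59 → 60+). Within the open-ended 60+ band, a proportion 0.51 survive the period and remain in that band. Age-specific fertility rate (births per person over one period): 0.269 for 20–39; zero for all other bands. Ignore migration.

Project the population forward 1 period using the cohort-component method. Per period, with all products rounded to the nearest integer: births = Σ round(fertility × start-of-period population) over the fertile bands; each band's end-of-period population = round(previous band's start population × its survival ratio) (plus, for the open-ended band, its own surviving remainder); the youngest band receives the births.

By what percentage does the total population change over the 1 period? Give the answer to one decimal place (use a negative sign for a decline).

3.2

Let group 1 be 0–19 through group 4 = 60+.
— Period 1 —
Births: 2540 * 0.269 = 683
Group 2: 670 * 0.978 = 655
Group 3: 2540 * 0.982 = 2494
Group 4: 1410 * 0.967 + 820 * 0.51 = 1363 + 418 = 1781
End of period: [683, 655, 2494, 1781]
Total: 5440 → 5613; change = 173; percentage change = 3.2%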